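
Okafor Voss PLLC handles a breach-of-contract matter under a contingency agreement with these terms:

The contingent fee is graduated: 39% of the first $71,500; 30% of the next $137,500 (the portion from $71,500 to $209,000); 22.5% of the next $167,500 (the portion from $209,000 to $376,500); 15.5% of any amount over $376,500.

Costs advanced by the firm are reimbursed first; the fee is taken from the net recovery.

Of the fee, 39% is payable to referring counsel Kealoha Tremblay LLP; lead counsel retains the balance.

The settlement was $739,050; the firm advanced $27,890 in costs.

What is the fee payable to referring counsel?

$61,890.97

Fee base (net of costs): $739,050 − $27,890 = $711,160
First $71,500 at 39% = $27,885.00
Next $137,500 at 30% = $41,250.00
Next $167,500 at 22.5% = $37,687.50
Remaining $334,660 at 15.5% = $51,872.30
Fee: $27,885.00 + $41,250.00 + $37,687.50 + $51,872.30 = $158,694.80
Referral share: 39% of $158,694.80 = $61,890.97; lead counsel retains $158,694.80 − $61,890.97 = $96,803.83.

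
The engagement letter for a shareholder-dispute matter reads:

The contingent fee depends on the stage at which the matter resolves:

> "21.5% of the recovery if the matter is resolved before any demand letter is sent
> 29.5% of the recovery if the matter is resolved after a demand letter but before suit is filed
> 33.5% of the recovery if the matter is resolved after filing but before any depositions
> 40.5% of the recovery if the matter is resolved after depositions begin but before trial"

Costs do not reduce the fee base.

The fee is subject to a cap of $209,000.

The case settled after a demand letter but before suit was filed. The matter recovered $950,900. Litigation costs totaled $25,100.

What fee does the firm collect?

$209,000.00

Fee base is the gross recovery, $950,900; costs are reimbursed separately.
The matter settled after a demand letter but before suit was filed, so the 29.5% rate applies.
$950,900 × 29.5% = $280,515.50
$280,515.50 exceeds the $209,000 cap, so the fee is capped at $209,000.00.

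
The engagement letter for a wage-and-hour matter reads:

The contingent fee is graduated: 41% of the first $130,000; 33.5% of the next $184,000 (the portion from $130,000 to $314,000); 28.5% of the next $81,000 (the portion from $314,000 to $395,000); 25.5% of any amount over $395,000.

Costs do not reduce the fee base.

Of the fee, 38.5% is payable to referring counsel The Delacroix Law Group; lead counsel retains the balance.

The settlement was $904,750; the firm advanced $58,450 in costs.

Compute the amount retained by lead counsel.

$164,826.92

Fee base is the gross recovery, $904,750; costs are reimbursed separately.
First $130,000 at 41% = $53,300.00
Next $184,000 at 33.5% = $61,640.00
Next $81,000 at 28.5% = $23,085.00
Remaining $509,750 at 25.5% = $129,986.25
Fee: $53,300.00 + $61,640.00 + $23,085.00 + $129,986.25 = $268,011.25
Referral share: 38.5% of $268,011.25 = $103,184.33; lead counsel retains $268,011.25 − $103,184.33 = $164,826.92.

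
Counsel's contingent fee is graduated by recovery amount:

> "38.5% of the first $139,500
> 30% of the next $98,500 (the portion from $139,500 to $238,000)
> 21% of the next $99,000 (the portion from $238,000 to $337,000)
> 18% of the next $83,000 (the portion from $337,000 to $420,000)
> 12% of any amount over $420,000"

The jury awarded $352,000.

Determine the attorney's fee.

First $139,500 at 38.5% = $53,707.50
Next $98,500 at 30% = $29,550.00
Next $99,000 at 21% = $20,790.00
Remaining $15,000 at 18% = $2,700.00
Fee: $53,707.50 + $29,550.00 + $20,790.00 + $2,700.00 = $106,747.50

$106,747.50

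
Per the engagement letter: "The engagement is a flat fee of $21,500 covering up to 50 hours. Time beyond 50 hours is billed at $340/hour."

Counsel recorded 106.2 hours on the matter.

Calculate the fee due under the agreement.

$40,608.00

Flat fee: $21,500.00
Excess hours: 106.2 − 50 = 56.2
Overrun: 56.2 × $340 = $19,108.00
Total: $21,500.00 + $19,108.00 = $40,608.00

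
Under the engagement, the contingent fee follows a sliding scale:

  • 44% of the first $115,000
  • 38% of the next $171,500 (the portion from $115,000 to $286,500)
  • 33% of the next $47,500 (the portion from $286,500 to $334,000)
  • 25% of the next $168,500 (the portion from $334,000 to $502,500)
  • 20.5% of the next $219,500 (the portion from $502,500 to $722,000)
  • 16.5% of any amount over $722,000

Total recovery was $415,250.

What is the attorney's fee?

$151,757.50

First $115,000 at 44% = $50,600.00
Next $171,500 at 38% = $65,170.00
Next $47,500 at 33% = $15,675.00
Remaining $81,250 at 25% = $20,312.50
Fee: $50,600.00 + $65,170.00 + $15,675.00 + $20,312.50 = $151,757.50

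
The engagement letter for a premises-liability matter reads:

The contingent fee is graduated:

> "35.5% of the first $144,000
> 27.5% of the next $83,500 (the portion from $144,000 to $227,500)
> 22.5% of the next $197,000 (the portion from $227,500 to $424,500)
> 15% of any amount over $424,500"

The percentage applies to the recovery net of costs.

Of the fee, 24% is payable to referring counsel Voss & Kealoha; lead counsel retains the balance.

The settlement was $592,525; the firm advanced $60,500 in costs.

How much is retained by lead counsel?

Fee base (net of costs): $592,525 − $60,500 = $532,025
First $144,000 at 35.5% = $51,120.00
Next $83,500 at 27.5% = $22,962.50
Next $197,000 at 22.5% = $44,325.00
Remaining $107,525 at 15% = $16,128.75
Fee: $51,120.00 + $22,962.50 + $44,325.00 + $16,128.75 = $134,536.25
Referral share: 24% of $134,536.25 = $32,288.70; lead counsel retains $134,536.25 − $32,288.70 = $102,247.55.

$102,247.55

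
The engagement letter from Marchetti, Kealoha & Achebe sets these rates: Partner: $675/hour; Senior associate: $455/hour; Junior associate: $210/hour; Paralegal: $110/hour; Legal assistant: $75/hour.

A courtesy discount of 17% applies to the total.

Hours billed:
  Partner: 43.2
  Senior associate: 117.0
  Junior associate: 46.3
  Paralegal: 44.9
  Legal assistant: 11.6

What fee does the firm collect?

$81,279.41

Partner: 43.2 × $675 = $29,160.00
Senior associate: 117.0 × $455 = $53,235.00
Junior associate: 46.3 × $210 = $9,723.00
Paralegal: 44.9 × $110 = $4,939.00
Legal assistant: 11.6 × $75 = $870.00
Subtotal: $97,927.00
Less 17% discount: −$16,647.59
Total: $97,927.00 − $16,647.59 = $81,279.41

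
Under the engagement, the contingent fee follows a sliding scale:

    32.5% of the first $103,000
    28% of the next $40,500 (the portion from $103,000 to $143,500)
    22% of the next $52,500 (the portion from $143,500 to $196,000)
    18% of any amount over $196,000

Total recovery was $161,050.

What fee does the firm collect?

$48,676.00

First $103,000 at 32.5% = $33,475.00
Next $40,500 at 28% = $11,340.00
Remaining $17,550 at 22% = $3,861.00
Fee: $33,475.00 + $11,340.00 + $3,861.00 = $48,676.00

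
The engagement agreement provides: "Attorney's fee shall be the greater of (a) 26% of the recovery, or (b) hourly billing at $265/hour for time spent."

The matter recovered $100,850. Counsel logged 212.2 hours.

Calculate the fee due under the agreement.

(a) 26% of $100,850 = $26,221.00
(b) 212.2 × $265 = $56,233.00
The greater is (b): $56,233.00.

$56,233.00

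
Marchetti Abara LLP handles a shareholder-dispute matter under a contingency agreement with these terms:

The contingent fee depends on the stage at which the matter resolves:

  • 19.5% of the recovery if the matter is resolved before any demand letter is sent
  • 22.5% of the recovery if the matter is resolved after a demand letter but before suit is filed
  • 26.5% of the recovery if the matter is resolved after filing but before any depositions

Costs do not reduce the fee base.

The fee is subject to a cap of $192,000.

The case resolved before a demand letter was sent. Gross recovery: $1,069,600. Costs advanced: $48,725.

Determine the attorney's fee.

$192,000.00

Fee base is the gross recovery, $1,069,600; costs are reimbursed separately.
The matter resolved before a demand letter was sent, so the 19.5% rate applies.
$1,069,600 × 19.5% = $208,572.00
$208,572.00 exceeds the $192,000 cap, so the fee is capped at $192,000.00.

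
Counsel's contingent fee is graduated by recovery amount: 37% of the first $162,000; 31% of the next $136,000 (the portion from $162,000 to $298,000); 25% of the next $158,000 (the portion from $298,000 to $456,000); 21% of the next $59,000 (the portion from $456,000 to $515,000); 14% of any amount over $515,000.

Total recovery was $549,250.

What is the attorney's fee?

First $162,000 at 37% = $59,940.00
Next $136,000 at 31% = $42,160.00
Next $158,000 at 25% = $39,500.00
Next $59,000 at 21% = $12,390.00
Remaining $34,250 at 14% = $4,795.00
Fee: $59,940.00 + $42,160.00 + $39,500.00 + $12,390.00 + $4,795.00 = $158,785.00

$158,785.00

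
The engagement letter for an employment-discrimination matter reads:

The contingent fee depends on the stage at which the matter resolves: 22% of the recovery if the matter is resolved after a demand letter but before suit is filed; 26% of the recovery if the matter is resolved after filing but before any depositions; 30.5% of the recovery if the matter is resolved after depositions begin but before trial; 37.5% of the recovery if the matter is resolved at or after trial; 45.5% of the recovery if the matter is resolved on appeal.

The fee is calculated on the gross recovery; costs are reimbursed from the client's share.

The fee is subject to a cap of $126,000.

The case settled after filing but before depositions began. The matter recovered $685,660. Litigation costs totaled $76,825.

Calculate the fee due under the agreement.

$126,000.00

Fee base is the gross recovery, $685,660; costs are reimbursed separately.
The matter settled after filing but before depositions began, so the 26% rate applies.
$685,660 × 26% = $178,271.60
$178,271.60 exceeds the $126,000 cap, so the fee is capped at $126,000.00.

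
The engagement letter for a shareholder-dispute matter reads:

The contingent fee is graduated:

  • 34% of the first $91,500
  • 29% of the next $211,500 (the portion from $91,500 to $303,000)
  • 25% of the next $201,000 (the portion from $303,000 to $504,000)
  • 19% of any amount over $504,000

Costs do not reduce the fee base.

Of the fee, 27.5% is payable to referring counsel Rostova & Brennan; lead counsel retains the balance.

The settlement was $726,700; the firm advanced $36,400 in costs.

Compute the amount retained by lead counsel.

Fee base is the gross recovery, $726,700; costs are reimbursed separately.
First $91,500 at 34% = $31,110.00
Next $211,500 at 29% = $61,335.00
Next $201,000 at 25% = $50,250.00
Remaining $222,700 at 19% = $42,313.00
Fee: $31,110.00 + $61,335.00 + $50,250.00 + $42,313.00 = $185,008.00
Referral share: 27.5% of $185,008.00 = $50,877.20; lead counsel retains $185,008.00 − $50,877.20 = $134,130.80.

$134,130.80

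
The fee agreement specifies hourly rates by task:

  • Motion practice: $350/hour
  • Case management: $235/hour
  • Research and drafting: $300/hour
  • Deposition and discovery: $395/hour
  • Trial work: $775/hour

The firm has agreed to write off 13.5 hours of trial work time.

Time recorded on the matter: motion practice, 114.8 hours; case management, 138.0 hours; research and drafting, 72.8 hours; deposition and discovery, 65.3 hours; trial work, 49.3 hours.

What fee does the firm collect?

Motion practice: 114.8 × $350 = $40,180.00
Case management: 138.0 × $235 = $32,430.00
Research and drafting: 72.8 × $300 = $21,840.00
Deposition and discovery: 65.3 × $395 = $25,793.50
Trial work: 49.3 × $775 = $38,207.50
Subtotal: $158,451.00
Write-off: 13.5 × $775 = $10,462.50
Total: $158,451.00 − $10,462.50 = $147,988.50

$147,988.50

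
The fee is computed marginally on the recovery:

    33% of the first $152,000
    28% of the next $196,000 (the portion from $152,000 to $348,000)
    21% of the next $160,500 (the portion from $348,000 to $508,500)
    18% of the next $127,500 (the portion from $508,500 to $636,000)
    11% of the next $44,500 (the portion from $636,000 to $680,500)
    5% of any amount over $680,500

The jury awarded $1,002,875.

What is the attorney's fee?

First $152,000 at 33% = $50,160.00
Next $196,000 at 28% = $54,880.00
Next $160,500 at 21% = $33,705.00
Next $127,500 at 18% = $22,950.00
Next $44,500 at 11% = $4,895.00
Remaining $322,375 at 5% = $16,118.75
Fee: $50,160.00 + $54,880.00 + $33,705.00 + $22,950.00 + $4,895.00 + $16,118.75 = $182,708.75

$182,708.75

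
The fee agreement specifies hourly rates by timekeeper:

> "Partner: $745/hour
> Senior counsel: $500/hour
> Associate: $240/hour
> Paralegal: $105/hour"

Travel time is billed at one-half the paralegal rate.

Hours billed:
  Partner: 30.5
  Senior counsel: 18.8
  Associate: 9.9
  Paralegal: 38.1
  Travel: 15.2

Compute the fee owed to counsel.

Partner: 30.5 × $745 = $22,722.50
Senior counsel: 18.8 × $500 = $9,400.00
Associate: 9.9 × $240 = $2,376.00
Paralegal: 38.1 × $105 = $4,000.50
Subtotal: $22,722.50 + $9,400.00 + $2,376.00 + $4,000.50 = $38,499.00
Travel: 15.2 × ($105 ÷ 2) = 15.2 × $52.50 = $798.00
Total: $38,499.00 + $798.00 = $39,297.00

$39,297.00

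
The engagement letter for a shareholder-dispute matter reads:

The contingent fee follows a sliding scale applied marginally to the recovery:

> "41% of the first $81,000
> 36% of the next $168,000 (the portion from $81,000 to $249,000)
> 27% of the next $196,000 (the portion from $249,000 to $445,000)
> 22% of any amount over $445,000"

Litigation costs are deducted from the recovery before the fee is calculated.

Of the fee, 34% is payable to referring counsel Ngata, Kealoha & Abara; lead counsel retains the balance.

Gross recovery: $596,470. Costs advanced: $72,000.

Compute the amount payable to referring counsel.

Fee base (net of costs): $596,470 − $72,000 = $524,470
First $81,000 at 41% = $33,210.00
Next $168,000 at 36% = $60,480.00
Next $196,000 at 27% = $52,920.00
Remaining $79,470 at 22% = $17,483.40
Fee: $33,210.00 + $60,480.00 + $52,920.00 + $17,483.40 = $164,093.40
Referral share: 34% of $164,093.40 = $55,791.76; lead counsel retains $164,093.40 − $55,791.76 = $108,301.64.

$55,791.76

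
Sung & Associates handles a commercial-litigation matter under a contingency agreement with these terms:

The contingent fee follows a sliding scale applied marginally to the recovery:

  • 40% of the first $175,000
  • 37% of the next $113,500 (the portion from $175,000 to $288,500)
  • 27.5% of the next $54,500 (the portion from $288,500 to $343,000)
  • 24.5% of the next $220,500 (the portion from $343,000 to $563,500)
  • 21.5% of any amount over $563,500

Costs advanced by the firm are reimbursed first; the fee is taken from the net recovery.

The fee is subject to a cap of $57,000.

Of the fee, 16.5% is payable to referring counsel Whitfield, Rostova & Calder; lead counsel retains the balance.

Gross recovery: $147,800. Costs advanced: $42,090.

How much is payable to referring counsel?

Fee base (net of costs): $147,800 − $42,090 = $105,710
First $105,710 at 40% = $42,284.00
$42,284.00 is under the $57,000 cap.
Referral share: 16.5% of $42,284.00 = $6,976.86; lead counsel retains $42,284.00 − $6,976.86 = $35,307.14.

$6,976.86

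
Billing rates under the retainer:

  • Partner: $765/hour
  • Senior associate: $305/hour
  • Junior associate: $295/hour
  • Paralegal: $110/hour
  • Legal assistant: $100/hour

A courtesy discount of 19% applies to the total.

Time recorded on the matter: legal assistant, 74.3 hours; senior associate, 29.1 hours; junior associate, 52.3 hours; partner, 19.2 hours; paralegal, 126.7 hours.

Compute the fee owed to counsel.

$48,890.79

Partner: 19.2 × $765 = $14,688.00
Senior associate: 29.1 × $305 = $8,875.50
Junior associate: 52.3 × $295 = $15,428.50
Paralegal: 126.7 × $110 = $13,937.00
Legal assistant: 74.3 × $100 = $7,430.00
Subtotal: $60,359.00
Less 19% discount: −$11,468.21
Total: $60,359.00 − $11,468.21 = $48,890.79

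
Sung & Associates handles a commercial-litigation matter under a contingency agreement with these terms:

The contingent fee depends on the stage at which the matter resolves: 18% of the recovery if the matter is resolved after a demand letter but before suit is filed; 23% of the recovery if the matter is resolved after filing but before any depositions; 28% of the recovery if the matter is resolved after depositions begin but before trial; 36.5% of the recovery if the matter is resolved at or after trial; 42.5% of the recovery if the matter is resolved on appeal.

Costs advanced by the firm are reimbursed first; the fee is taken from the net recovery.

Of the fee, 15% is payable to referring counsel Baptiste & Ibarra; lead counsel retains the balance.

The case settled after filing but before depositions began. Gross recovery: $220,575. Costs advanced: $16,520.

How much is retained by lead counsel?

$39,892.75

Fee base (net of costs): $220,575 − $16,520 = $204,055
The matter settled after filing but before depositions began, so the 23% rate applies.
$204,055 × 23% = $46,932.65
Referral share: 15% of $46,932.65 = $7,039.90; lead counsel retains $46,932.65 − $7,039.90 = $39,892.75.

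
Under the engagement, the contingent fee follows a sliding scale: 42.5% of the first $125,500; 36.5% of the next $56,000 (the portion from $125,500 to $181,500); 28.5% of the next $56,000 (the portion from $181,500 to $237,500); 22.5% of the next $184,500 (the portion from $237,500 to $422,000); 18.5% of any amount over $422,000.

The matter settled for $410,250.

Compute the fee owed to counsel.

First $125,500 at 42.5% = $53,337.50
Next $56,000 at 36.5% = $20,440.00
Next $56,000 at 28.5% = $15,960.00
Remaining $172,750 at 22.5% = $38,868.75
Fee: $53,337.50 + $20,440.00 + $15,960.00 + $38,868.75 = $128,606.25

$128,606.25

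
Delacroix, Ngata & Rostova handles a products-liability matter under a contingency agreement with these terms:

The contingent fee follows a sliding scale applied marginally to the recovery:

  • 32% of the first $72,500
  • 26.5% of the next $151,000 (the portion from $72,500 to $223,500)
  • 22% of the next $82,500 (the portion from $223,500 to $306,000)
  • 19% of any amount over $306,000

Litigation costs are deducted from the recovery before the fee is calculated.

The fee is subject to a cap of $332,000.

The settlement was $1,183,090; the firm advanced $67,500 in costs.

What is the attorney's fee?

$235,187.10

Fee base (net of costs): $1,183,090 − $67,500 = $1,115,590
First $72,500 at 32% = $23,200.00
Next $151,000 at 26.5% = $40,015.00
Next $82,500 at 22% = $18,150.00
Remaining $809,590 at 19% = $153,822.10
Fee: $23,200.00 + $40,015.00 + $18,150.00 + $153,822.10 = $235,187.10
$235,187.10 is under the $332,000 cap.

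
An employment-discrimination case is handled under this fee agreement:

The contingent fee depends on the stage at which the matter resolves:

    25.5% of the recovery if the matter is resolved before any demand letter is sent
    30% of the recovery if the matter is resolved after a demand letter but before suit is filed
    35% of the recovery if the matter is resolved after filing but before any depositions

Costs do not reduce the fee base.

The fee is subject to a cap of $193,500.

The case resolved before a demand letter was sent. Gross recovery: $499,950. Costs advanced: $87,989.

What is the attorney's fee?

Fee base is the gross recovery, $499,950; costs are reimbursed separately.
The matter resolved before a demand letter was sent, so the 25.5% rate applies.
$499,950 × 25.5% = $127,487.25
$127,487.25 is under the $193,500 cap.

$127,487.25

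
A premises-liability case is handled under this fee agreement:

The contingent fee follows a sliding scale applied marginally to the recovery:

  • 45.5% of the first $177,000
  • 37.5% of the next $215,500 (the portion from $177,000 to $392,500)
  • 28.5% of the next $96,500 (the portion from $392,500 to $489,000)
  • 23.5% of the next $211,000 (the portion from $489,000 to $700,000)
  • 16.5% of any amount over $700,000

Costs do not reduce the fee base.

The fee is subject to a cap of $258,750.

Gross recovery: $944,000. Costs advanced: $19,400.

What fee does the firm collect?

Fee base is the gross recovery, $944,000; costs are reimbursed separately.
First $177,000 at 45.5% = $80,535.00
Next $215,500 at 37.5% = $80,812.50
Next $96,500 at 28.5% = $27,502.50
Next $211,000 at 23.5% = $49,585.00
Remaining $244,000 at 16.5% = $40,260.00
Fee: $80,535.00 + $80,812.50 + $27,502.50 + $49,585.00 + $40,260.00 = $278,695.00
$278,695.00 exceeds the $258,750 cap, so the fee is capped at $258,750.00.

$258,750.00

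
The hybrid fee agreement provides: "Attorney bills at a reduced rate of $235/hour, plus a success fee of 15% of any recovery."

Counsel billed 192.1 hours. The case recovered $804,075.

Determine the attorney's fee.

Hourly: 192.1 × $235 = $45,143.50
Success fee: 15% of $804,075 = $120,611.25
Total: $45,143.50 + $120,611.25 = $165,754.75

$165,754.75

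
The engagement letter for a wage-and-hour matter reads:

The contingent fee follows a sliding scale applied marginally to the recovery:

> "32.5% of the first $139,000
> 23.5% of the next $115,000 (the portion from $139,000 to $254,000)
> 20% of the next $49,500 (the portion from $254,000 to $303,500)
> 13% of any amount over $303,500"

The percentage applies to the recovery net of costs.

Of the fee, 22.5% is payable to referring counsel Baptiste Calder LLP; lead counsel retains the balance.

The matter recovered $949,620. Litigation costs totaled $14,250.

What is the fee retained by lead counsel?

Fee base (net of costs): $949,620 − $14,250 = $935,370
First $139,000 at 32.5% = $45,175.00
Next $115,000 at 23.5% = $27,025.00
Next $49,500 at 20% = $9,900.00
Remaining $631,870 at 13% = $82,143.10
Fee: $45,175.00 + $27,025.00 + $9,900.00 + $82,143.10 = $164,243.10
Referral share: 22.5% of $164,243.10 = $36,954.70; lead counsel retains $164,243.10 − $36,954.70 = $127,288.40.

$127,288.40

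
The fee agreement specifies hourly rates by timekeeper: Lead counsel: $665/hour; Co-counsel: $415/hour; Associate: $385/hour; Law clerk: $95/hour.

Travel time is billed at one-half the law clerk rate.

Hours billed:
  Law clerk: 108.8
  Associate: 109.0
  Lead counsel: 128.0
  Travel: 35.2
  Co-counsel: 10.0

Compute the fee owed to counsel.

Lead counsel: 128.0 × $665 = $85,120.00
Co-counsel: 10.0 × $415 = $4,150.00
Associate: 109.0 × $385 = $41,965.00
Law clerk: 108.8 × $95 = $10,336.00
Subtotal: $85,120.00 + $4,150.00 + $41,965.00 + $10,336.00 = $141,571.00
Travel: 35.2 × ($95 ÷ 2) = 35.2 × $47.50 = $1,672.00
Total: $141,571.00 + $1,672.00 = $143,243.00

$143,243.00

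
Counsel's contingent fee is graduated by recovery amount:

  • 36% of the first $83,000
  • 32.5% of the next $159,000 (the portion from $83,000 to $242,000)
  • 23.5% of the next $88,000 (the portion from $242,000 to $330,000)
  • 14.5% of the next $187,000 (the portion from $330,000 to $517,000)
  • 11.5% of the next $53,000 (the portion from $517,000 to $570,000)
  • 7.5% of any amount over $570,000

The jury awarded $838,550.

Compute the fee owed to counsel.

First $83,000 at 36% = $29,880.00
Next $159,000 at 32.5% = $51,675.00
Next $88,000 at 23.5% = $20,680.00
Next $187,000 at 14.5% = $27,115.00
Next $53,000 at 11.5% = $6,095.00
Remaining $268,550 at 7.5% = $20,141.25
Fee: $29,880.00 + $51,675.00 + $20,680.00 + $27,115.00 + $6,095.00 + $20,141.25 = $155,586.25

$155,586.25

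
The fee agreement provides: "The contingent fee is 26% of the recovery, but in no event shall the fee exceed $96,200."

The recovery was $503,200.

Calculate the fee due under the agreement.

$96,200.00

26% of $503,200 = $130,832.00
That exceeds the $96,200 cap, so the fee is capped at $96,200.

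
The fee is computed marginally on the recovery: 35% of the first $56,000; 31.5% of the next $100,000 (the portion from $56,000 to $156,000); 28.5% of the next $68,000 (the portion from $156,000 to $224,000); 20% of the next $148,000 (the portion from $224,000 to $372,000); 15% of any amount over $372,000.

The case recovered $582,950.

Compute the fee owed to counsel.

First $56,000 at 35% = $19,600.00
Next $100,000 at 31.5% = $31,500.00
Next $68,000 at 28.5% = $19,380.00
Next $148,000 at 20% = $29,600.00
Remaining $210,950 at 15% = $31,642.50
Fee: $19,600.00 + $31,500.00 + $19,380.00 + $29,600.00 + $31,642.50 = $131,722.50

$131,722.50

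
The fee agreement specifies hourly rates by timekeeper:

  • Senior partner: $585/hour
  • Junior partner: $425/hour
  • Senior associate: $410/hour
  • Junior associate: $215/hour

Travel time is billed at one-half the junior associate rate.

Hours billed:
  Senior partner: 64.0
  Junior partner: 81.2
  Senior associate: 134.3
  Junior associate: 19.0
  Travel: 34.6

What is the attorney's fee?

$134,817.50

Senior partner: 64.0 × $585 = $37,440.00
Junior partner: 81.2 × $425 = $34,510.00
Senior associate: 134.3 × $410 = $55,063.00
Junior associate: 19.0 × $215 = $4,085.00
Subtotal: $37,440.00 + $34,510.00 + $55,063.00 + $4,085.00 = $131,098.00
Travel: 34.6 × ($215 ÷ 2) = 34.6 × $107.50 = $3,719.50
Total: $131,098.00 + $3,719.50 = $134,817.50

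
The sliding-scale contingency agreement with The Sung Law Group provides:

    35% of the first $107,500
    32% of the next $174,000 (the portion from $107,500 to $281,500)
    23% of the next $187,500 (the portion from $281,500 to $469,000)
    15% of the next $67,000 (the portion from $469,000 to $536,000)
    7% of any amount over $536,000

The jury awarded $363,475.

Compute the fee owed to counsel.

First $107,500 at 35% = $37,625.00
Next $174,000 at 32% = $55,680.00
Remaining $81,975 at 23% = $18,854.25
Fee: $37,625.00 + $55,680.00 + $18,854.25 = $112,159.25

$112,159.25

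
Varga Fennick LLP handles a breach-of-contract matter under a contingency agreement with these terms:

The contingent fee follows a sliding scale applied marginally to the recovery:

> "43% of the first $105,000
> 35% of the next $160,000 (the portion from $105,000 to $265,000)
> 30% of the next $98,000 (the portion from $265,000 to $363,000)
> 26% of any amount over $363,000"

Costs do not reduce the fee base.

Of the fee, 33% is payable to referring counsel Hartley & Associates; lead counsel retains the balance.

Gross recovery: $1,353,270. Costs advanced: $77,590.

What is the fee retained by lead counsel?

$259,973.53

Fee base is the gross recovery, $1,353,270; costs are reimbursed separately.
First $105,000 at 43% = $45,150.00
Next $160,000 at 35% = $56,000.00
Next $98,000 at 30% = $29,400.00
Remaining $990,270 at 26% = $257,470.20
Fee: $45,150.00 + $56,000.00 + $29,400.00 + $257,470.20 = $388,020.20
Referral share: 33% of $388,020.20 = $128,046.67; lead counsel retains $388,020.20 − $128,046.67 = $259,973.53.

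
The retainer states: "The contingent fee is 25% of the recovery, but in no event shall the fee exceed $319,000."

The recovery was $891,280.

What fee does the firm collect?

$222,820.00

25% of $891,280 = $222,820.00
That is under the $319,000 cap.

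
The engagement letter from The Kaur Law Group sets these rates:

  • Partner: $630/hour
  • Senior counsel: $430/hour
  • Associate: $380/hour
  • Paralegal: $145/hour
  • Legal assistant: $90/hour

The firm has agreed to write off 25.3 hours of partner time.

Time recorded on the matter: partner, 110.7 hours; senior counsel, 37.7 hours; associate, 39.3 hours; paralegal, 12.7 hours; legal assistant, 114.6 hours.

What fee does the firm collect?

$97,102.50

Partner: 110.7 × $630 = $69,741.00
Senior counsel: 37.7 × $430 = $16,211.00
Associate: 39.3 × $380 = $14,934.00
Paralegal: 12.7 × $145 = $1,841.50
Legal assistant: 114.6 × $90 = $10,314.00
Subtotal: $113,041.50
Write-off: 25.3 × $630 = $15,939.00
Total: $113,041.50 − $15,939.00 = $97,102.50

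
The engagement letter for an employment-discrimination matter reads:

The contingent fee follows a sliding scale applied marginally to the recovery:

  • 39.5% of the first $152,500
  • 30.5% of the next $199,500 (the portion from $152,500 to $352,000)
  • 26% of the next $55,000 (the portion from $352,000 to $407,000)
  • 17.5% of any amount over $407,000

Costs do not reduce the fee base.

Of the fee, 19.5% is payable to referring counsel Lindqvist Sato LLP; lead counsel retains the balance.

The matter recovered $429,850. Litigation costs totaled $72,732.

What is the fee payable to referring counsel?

Fee base is the gross recovery, $429,850; costs are reimbursed separately.
First $152,500 at 39.5% = $60,237.50
Next $199,500 at 30.5% = $60,847.50
Next $55,000 at 26% = $14,300.00
Remaining $22,850 at 17.5% = $3,998.75
Fee: $60,237.50 + $60,847.50 + $14,300.00 + $3,998.75 = $139,383.75
Referral share: 19.5% of $139,383.75 = $27,179.83; lead counsel retains $139,383.75 − $27,179.83 = $112,203.92.

$27,179.83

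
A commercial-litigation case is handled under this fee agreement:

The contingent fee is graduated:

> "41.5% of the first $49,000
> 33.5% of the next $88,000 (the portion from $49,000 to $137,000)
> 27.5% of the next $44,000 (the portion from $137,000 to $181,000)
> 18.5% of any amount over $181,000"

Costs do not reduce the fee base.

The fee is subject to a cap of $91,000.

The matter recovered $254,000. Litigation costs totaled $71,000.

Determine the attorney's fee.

$75,420.00

Fee base is the gross recovery, $254,000; costs are reimbursed separately.
First $49,000 at 41.5% = $20,335.00
Next $88,000 at 33.5% = $29,480.00
Next $44,000 at 27.5% = $12,100.00
Remaining $73,000 at 18.5% = $13,505.00
Fee: $20,335.00 + $29,480.00 + $12,100.00 + $13,505.00 = $75,420.00
$75,420.00 is under the $91,000 cap.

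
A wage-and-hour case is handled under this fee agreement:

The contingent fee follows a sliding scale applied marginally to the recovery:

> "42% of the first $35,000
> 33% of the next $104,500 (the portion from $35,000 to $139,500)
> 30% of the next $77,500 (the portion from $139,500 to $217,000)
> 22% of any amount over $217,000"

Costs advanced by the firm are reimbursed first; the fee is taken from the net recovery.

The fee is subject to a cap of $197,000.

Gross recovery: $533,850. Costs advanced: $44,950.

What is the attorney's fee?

$132,253.00

Fee base (net of costs): $533,850 − $44,950 = $488,900
First $35,000 at 42% = $14,700.00
Next $104,500 at 33% = $34,485.00
Next $77,500 at 30% = $23,250.00
Remaining $271,900 at 22% = $59,818.00
Fee: $14,700.00 + $34,485.00 + $23,250.00 + $59,818.00 = $132,253.00
$132,253.00 is under the $197,000 cap.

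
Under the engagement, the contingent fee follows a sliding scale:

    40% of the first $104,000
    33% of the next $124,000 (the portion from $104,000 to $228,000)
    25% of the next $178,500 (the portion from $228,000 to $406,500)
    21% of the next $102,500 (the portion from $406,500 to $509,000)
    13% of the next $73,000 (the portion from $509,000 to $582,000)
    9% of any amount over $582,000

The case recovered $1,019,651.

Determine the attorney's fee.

First $104,000 at 40% = $41,600.00
Next $124,000 at 33% = $40,920.00
Next $178,500 at 25% = $44,625.00
Next $102,500 at 21% = $21,525.00
Next $73,000 at 13% = $9,490.00
Remaining $437,651 at 9% = $39,388.59
Fee: $41,600.00 + $40,920.00 + $44,625.00 + $21,525.00 + $9,490.00 + $39,388.59 = $197,548.59

$197,548.59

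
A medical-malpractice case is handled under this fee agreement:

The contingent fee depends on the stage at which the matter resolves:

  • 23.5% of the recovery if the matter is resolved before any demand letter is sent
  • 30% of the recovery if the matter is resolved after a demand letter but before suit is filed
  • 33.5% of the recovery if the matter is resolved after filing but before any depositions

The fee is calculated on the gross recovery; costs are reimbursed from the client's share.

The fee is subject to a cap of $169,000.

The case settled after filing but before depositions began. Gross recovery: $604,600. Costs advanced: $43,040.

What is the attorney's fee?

Fee base is the gross recovery, $604,600; costs are reimbursed separately.
The matter settled after filing but before depositions began, so the 33.5% rate applies.
$604,600 × 33.5% = $202,541.00
$202,541.00 exceeds the $169,000 cap, so the fee is capped at $169,000.00.

$169,000.00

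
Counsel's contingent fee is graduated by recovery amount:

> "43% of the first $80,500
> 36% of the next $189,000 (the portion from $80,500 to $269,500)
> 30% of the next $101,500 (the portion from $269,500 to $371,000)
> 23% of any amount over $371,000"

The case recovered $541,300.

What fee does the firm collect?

First $80,500 at 43% = $34,615.00
Next $189,000 at 36% = $68,040.00
Next $101,500 at 30% = $30,450.00
Remaining $170,300 at 23% = $39,169.00
Fee: $34,615.00 + $68,040.00 + $30,450.00 + $39,169.00 = $172,274.00

$172,274.00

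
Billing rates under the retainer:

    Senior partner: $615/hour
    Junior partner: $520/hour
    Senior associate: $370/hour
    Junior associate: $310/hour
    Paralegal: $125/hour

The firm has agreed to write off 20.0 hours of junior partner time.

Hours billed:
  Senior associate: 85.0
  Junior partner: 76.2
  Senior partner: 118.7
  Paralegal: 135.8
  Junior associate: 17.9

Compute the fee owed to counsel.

Senior partner: 118.7 × $615 = $73,000.50
Junior partner: 76.2 × $520 = $39,624.00
Senior associate: 85.0 × $370 = $31,450.00
Junior associate: 17.9 × $310 = $5,549.00
Paralegal: 135.8 × $125 = $16,975.00
Subtotal: $166,598.50
Write-off: 20.0 × $520 = $10,400.00
Total: $166,598.50 − $10,400.00 = $156,198.50

$156,198.50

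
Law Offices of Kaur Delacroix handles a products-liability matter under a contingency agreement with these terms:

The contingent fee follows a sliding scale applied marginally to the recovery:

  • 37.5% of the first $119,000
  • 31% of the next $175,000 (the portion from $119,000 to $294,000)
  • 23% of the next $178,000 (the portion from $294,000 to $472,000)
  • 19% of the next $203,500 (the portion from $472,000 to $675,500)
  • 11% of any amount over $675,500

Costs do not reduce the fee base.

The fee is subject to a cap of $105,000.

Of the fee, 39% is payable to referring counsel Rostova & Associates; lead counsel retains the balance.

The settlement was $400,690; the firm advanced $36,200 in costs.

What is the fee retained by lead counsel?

Fee base is the gross recovery, $400,690; costs are reimbursed separately.
First $119,000 at 37.5% = $44,625.00
Next $175,000 at 31% = $54,250.00
Remaining $106,690 at 23% = $24,538.70
Fee: $44,625.00 + $54,250.00 + $24,538.70 = $123,413.70
$123,413.70 exceeds the $105,000 cap, so the fee is capped at $105,000.00.
Referral share: 39% of $105,000.00 = $40,950.00; lead counsel retains $105,000.00 − $40,950.00 = $64,050.00.

$64,050.00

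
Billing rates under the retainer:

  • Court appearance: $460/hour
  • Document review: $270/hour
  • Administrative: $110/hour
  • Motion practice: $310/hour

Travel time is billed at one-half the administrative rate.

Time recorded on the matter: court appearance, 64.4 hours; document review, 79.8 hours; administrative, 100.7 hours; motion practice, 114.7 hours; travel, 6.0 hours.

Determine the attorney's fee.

$98,134.00

Court appearance: 64.4 × $460 = $29,624.00
Document review: 79.8 × $270 = $21,546.00
Administrative: 100.7 × $110 = $11,077.00
Motion practice: 114.7 × $310 = $35,557.00
Subtotal: $29,624.00 + $21,546.00 + $11,077.00 + $35,557.00 = $97,804.00
Travel: 6.0 × ($110 ÷ 2) = 6.0 × $55.00 = $330.00
Total: $97,804.00 + $330.00 = $98,134.00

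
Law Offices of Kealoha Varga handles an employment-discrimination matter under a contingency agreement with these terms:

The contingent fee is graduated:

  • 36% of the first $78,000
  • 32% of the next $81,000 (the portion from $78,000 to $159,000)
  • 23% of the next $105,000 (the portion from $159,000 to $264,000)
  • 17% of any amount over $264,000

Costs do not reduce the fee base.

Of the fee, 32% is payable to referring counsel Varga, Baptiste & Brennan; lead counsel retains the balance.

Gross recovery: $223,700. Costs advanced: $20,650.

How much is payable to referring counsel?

Fee base is the gross recovery, $223,700; costs are reimbursed separately.
First $78,000 at 36% = $28,080.00
Next $81,000 at 32% = $25,920.00
Remaining $64,700 at 23% = $14,881.00
Fee: $28,080.00 + $25,920.00 + $14,881.00 = $68,881.00
Referral share: 32% of $68,881.00 = $22,041.92; lead counsel retains $68,881.00 − $22,041.92 = $46,839.08.

$22,041.92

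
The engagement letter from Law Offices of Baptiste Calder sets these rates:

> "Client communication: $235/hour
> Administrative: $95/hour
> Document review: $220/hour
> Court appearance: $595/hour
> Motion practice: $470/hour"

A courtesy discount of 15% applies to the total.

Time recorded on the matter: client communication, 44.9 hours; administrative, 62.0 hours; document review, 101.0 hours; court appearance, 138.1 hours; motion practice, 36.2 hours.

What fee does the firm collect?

$117,168.25

Client communication: 44.9 × $235 = $10,551.50
Administrative: 62.0 × $95 = $5,890.00
Document review: 101.0 × $220 = $22,220.00
Court appearance: 138.1 × $595 = $82,169.50
Motion practice: 36.2 × $470 = $17,014.00
Subtotal: $137,845.00
Less 15% discount: −$20,676.75
Total: $137,845.00 − $20,676.75 = $117,168.25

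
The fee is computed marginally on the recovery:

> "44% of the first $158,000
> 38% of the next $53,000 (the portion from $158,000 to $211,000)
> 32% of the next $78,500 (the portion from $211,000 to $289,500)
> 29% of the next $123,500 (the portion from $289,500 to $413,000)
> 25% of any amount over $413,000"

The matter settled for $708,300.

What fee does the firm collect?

$224,420.00

First $158,000 at 44% = $69,520.00
Next $53,000 at 38% = $20,140.00
Next $78,500 at 32% = $25,120.00
Next $123,500 at 29% = $35,815.00
Remaining $295,300 at 25% = $73,825.00
Fee: $69,520.00 + $20,140.00 + $25,120.00 + $35,815.00 + $73,825.00 = $224,420.00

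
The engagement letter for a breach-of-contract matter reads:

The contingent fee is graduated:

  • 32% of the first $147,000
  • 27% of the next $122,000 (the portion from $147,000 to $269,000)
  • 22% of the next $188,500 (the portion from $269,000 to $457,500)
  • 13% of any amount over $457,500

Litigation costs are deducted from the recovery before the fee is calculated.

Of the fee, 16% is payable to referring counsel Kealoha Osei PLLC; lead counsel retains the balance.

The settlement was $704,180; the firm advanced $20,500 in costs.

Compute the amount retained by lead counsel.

Fee base (net of costs): $704,180 − $20,500 = $683,680
First $147,000 at 32% = $47,040.00
Next $122,000 at 27% = $32,940.00
Next $188,500 at 22% = $41,470.00
Remaining $226,180 at 13% = $29,403.40
Fee: $47,040.00 + $32,940.00 + $41,470.00 + $29,403.40 = $150,853.40
Referral share: 16% of $150,853.40 = $24,136.54; lead counsel retains $150,853.40 − $24,136.54 = $126,716.86.

$126,716.86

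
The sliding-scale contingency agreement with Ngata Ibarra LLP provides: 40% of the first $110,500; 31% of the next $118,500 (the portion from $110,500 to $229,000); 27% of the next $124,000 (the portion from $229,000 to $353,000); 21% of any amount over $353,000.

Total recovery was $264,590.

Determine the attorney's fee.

First $110,500 at 40% = $44,200.00
Next $118,500 at 31% = $36,735.00
Remaining $35,590 at 27% = $9,609.30
Fee: $44,200.00 + $36,735.00 + $9,609.30 = $90,544.30

$90,544.30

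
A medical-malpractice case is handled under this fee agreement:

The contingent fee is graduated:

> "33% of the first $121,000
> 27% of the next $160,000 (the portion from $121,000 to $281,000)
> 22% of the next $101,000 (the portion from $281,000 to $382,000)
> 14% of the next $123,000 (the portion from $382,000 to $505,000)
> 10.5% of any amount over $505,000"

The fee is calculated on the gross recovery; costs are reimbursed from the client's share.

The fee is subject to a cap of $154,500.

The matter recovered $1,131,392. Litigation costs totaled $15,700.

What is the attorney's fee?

Fee base is the gross recovery, $1,131,392; costs are reimbursed separately.
First $121,000 at 33% = $39,930.00
Next $160,000 at 27% = $43,200.00
Next $101,000 at 22% = $22,220.00
Next $123,000 at 14% = $17,220.00
Remaining $626,392 at 10.5% = $65,771.16
Fee: $39,930.00 + $43,200.00 + $22,220.00 + $17,220.00 + $65,771.16 = $188,341.16
$188,341.16 exceeds the $154,500 cap, so the fee is capped at $154,500.00.

$154,500.00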